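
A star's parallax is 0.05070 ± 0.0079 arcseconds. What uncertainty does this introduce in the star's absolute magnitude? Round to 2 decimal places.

M = m − 5 log₁₀ d + 5 = m + 5 log₁₀ p + 5, so ∂M/∂p = 5/(p ln 10).
σ_M = (5/ln 10) · (σ_p/p) = 2.1715 × 0.0079/0.05070 = 2.1715 × 0.15582 = 0.33836.

σ_M = 0.34 mag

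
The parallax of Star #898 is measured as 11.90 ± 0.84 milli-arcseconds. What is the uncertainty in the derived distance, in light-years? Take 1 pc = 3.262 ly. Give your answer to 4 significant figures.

d = 1/p, so σ_d = σ_p / p².
σ_d = 0.000840 / (0.01190)² = 0.000840 / 0.00014161 = 5.9318 pc = 5.9318 × 3.262 ly = 19.35 ly.

19.35 ly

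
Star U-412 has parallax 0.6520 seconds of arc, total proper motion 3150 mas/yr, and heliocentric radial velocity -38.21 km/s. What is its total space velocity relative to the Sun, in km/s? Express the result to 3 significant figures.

d = 1/p = 1/0.6520″ = 1.5337 pc.
μ = 3150 mas/yr = 3.150 ″/yr.
v_t = 4.740 μ d = 4.740 × 3.150 × 1.5337 = 22.9 km/s.
v = √(v_r² + v_t²) = √((-38.21)² + 22.9²) = √1984.41 = 44.547 km/s.

44.5 km/s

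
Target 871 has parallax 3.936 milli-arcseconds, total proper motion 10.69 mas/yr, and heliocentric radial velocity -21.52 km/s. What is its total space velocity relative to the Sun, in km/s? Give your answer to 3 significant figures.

25.1 km/s

d = 1/p = 1/0.003936″ = 254.07 pc.
μ = 10.69 mas/yr = 0.01069 ″/yr.
v_t = 4.740 μ d = 4.740 × 0.01069 × 254.07 = 12.874 km/s.
v = √(v_r² + v_t²) = √((-21.52)² + 12.874²) = √628.85 = 25.077 km/s.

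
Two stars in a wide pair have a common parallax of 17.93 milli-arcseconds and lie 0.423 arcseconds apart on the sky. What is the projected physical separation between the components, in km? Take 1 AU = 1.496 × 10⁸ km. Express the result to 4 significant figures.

3.529 × 10^9 km

d = 1/p = 1/0.01793″ = 55.772 pc.
At distance d (pc), an angle of θ arcsec spans θ·d AU: s = 0.423 × 55.772 = 23.592 AU.
= 23.592 × 1.496 × 10⁸ km = 3.5294 × 10^9 km.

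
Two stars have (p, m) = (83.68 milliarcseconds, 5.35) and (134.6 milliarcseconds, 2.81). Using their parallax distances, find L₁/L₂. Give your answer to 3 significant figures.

d₁ = 1/p₁ = 1/0.08368″ = 11.95 pc; d₂ = 1/p₂ = 1/0.1346″ = 7.4294 pc.
M₁ = m₁ − 5 log₁₀ d₁ + 5 = 5.35 − 5.3868 + 5 = 4.9632.
M₂ = 2.81 − 4.3548 + 5 = 3.4552.
L₁/L₂ = 10^(0.4(M₂ − M₁)) = 10^(0.4 × (-1.5080)) = 10^(-0.60320) = 0.24934.

L₁/L₂ = 0.249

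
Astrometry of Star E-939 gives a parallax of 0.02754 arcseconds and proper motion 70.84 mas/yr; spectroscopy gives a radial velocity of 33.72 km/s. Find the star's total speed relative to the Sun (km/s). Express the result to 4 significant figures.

35.86 km/s

d = 1/p = 1/0.02754″ = 36.311 pc.
μ = 70.84 mas/yr = 0.07084 ″/yr.
v_t = 4.740 μ d = 4.740 × 0.07084 × 36.311 = 12.193 km/s.
v = √(v_r² + v_t²) = √(33.72² + 12.193²) = √1285.71 = 35.857 km/s.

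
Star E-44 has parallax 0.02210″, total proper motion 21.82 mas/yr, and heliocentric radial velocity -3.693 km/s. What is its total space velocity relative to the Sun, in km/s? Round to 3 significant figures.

d = 1/p = 1/0.02210″ = 45.249 pc.
μ = 21.82 mas/yr = 0.02182 ″/yr.
v_t = 4.740 μ d = 4.740 × 0.02182 × 45.249 = 4.68 km/s.
v = √(v_r² + v_t²) = √((-3.693)² + 4.68²) = √35.5406 = 5.9616 km/s.

5.96 km/s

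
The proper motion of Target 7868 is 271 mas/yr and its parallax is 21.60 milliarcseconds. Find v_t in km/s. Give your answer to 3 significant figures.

d = 1/p = 1/0.02160″ = 46.296 pc.
μ = 271 mas/yr = 0.271 ″/yr.
v_t = 4.74 × μ × d = 4.74 × 0.271 × 46.296 = 59.469 km/s.

59.5 km/s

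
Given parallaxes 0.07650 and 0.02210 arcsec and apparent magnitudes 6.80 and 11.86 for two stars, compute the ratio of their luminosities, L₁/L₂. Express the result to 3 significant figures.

L₁/L₂ = 8.82

d₁ = 1/p₁ = 1/0.07650″ = 13.072 pc; d₂ = 1/p₂ = 1/0.02210″ = 45.249 pc.
M₁ = m₁ − 5 log₁₀ d₁ + 5 = 6.80 − 5.5817 + 5 = 6.2183.
M₂ = 11.86 − 8.2780 + 5 = 8.5820.
L₁/L₂ = 10^(0.4(M₂ − M₁)) = 10^(0.4 × 2.3637) = 10^0.94548 = 8.8202.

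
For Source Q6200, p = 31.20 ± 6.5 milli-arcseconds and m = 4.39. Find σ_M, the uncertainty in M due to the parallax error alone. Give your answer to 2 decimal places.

M = m − 5 log₁₀ d + 5 = m + 5 log₁₀ p + 5, so ∂M/∂p = 5/(p ln 10).
σ_M = (5/ln 10) · (σ_p/p) = 2.1715 × 6.5/31.20 = 2.1715 × 0.20833 = 0.45239.

σ_M = 0.45 mag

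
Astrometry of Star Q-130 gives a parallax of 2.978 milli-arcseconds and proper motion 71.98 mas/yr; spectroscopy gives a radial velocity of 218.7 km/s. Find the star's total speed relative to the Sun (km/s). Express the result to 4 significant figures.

d = 1/p = 1/0.002978″ = 335.8 pc.
μ = 71.98 mas/yr = 0.07198 ″/yr.
v_t = 4.740 μ d = 4.740 × 0.07198 × 335.8 = 114.57 km/s.
v = √(v_r² + v_t²) = √(218.7² + 114.57²) = √60956 = 246.89 km/s.

246.9 km/s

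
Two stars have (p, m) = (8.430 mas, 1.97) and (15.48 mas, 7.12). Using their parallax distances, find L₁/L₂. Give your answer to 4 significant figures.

L₁/L₂ = 387.2

d₁ = 1/p₁ = 1/0.008430″ = 118.62 pc; d₂ = 1/p₂ = 1/0.01548″ = 64.599 pc.
M₁ = m₁ − 5 log₁₀ d₁ + 5 = 1.97 − 10.3708 + 5 = -3.4008.
M₂ = 7.12 − 9.0511 + 5 = 3.0689.
L₁/L₂ = 10^(0.4(M₂ − M₁)) = 10^(0.4 × 6.4697) = 10^2.58788 = 387.15.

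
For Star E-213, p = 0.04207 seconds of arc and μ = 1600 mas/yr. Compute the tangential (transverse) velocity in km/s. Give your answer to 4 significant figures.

180.3 km/s

d = 1/p = 1/0.04207″ = 23.77 pc.
μ = 1600 mas/yr = 1.60 ″/yr.
v_t = 4.74 × μ × d = 4.74 × 1.60 × 23.77 = 180.27 km/s.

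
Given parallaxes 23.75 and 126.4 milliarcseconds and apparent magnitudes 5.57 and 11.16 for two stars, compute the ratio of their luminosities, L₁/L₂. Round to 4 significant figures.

L₁/L₂ = 4877

d₁ = 1/p₁ = 1/0.02375″ = 42.105 pc; d₂ = 1/p₂ = 1/0.1264″ = 7.9114 pc.
M₁ = m₁ − 5 log₁₀ d₁ + 5 = 5.57 − 8.1217 + 5 = 2.4483.
M₂ = 11.16 − 4.4913 + 5 = 11.6687.
L₁/L₂ = 10^(0.4(M₂ − M₁)) = 10^(0.4 × 9.2204) = 10^3.68816 = 4877.1.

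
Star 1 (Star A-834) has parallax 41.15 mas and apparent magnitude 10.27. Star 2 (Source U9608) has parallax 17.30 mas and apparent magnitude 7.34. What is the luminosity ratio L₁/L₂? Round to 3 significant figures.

d₁ = 1/p₁ = 1/0.04115″ = 24.301 pc; d₂ = 1/p₂ = 1/0.01730″ = 57.803 pc.
M₁ = m₁ − 5 log₁₀ d₁ + 5 = 10.27 − 6.9281 + 5 = 8.3419.
M₂ = 7.34 − 8.8098 + 5 = 3.5302.
L₁/L₂ = 10^(0.4(M₂ − M₁)) = 10^(0.4 × (-4.8117)) = 10^(-1.92468) = 0.011894.

L₁/L₂ = 0.0119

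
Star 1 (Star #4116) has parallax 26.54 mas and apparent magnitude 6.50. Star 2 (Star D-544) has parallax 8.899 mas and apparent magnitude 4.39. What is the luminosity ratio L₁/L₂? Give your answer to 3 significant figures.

d₁ = 1/p₁ = 1/0.02654″ = 37.679 pc; d₂ = 1/p₂ = 1/0.008899″ = 112.37 pc.
M₁ = m₁ − 5 log₁₀ d₁ + 5 = 6.50 − 7.8805 + 5 = 3.6195.
M₂ = 4.39 − 10.2533 + 5 = -0.8633.
L₁/L₂ = 10^(0.4(M₂ − M₁)) = 10^(0.4 × (-4.4828)) = 10^(-1.79312) = 0.016102.

L₁/L₂ = 0.0161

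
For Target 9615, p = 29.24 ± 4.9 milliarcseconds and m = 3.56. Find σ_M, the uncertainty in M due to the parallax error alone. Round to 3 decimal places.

σ_M = 0.364 mag

M = m − 5 log₁₀ d + 5 = m + 5 log₁₀ p + 5, so ∂M/∂p = 5/(p ln 10).
σ_M = (5/ln 10) · (σ_p/p) = 2.1715 × 4.9/29.24 = 2.1715 × 0.16758 = 0.3639.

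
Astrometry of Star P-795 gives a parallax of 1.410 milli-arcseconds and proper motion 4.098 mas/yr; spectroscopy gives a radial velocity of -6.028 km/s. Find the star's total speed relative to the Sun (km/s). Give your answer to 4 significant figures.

d = 1/p = 1/0.001410″ = 709.22 pc.
μ = 4.098 mas/yr = 0.004098 ″/yr.
v_t = 4.740 μ d = 4.740 × 0.004098 × 709.22 = 13.776 km/s.
v = √(v_r² + v_t²) = √((-6.028)² + 13.776²) = √226.115 = 15.037 km/s.

15.04 km/s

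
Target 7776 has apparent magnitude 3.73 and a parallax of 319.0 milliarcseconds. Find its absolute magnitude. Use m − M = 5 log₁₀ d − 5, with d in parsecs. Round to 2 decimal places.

d = 1/p = 1/0.3190″ = 3.1348 pc.
m − M = 5 log₁₀(3.1348) − 5 = 2.4810 − 5 = -2.5190.
M = m − (m − M) = 3.73 − (-2.5190) = 6.25.

M = 6.25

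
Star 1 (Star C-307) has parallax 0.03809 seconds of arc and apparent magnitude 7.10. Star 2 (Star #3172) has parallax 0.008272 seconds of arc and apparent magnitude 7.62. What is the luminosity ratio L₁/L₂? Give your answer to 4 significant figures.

L₁/L₂ = 0.07614

d₁ = 1/p₁ = 1/0.03809″ = 26.254 pc; d₂ = 1/p₂ = 1/0.008272″ = 120.89 pc.
M₁ = m₁ − 5 log₁₀ d₁ + 5 = 7.10 − 7.0960 + 5 = 5.0040.
M₂ = 7.62 − 10.4120 + 5 = 2.2080.
L₁/L₂ = 10^(0.4(M₂ − M₁)) = 10^(0.4 × (-2.7960)) = 10^(-1.11840) = 0.076138.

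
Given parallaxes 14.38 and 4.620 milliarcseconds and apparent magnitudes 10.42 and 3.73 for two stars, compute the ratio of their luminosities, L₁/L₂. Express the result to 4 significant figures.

L₁/L₂ = 0.0002177

d₁ = 1/p₁ = 1/0.01438″ = 69.541 pc; d₂ = 1/p₂ = 1/0.004620″ = 216.45 pc.
M₁ = m₁ − 5 log₁₀ d₁ + 5 = 10.42 − 9.2112 + 5 = 6.2088.
M₂ = 3.73 − 11.6768 + 5 = -2.9468.
L₁/L₂ = 10^(0.4(M₂ − M₁)) = 10^(0.4 × (-9.1556)) = 10^(-3.66224) = 0.00021765.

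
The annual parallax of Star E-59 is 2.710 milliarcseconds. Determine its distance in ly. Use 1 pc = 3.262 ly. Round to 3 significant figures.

p = 2.710 milliarcseconds = 0.002710 arcsec.
d = 1/p = 1/0.002710 = 369 pc.
In light-years: 369 × 3.262 = 1203.7 ly.

1200 ly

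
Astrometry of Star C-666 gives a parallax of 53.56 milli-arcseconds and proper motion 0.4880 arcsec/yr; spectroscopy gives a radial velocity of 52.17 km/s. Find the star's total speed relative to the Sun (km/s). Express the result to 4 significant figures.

67.73 km/s

d = 1/p = 1/0.05356″ = 18.671 pc.
v_t = 4.740 μ d = 4.740 × 0.4880 × 18.671 = 43.188 km/s.
v = √(v_r² + v_t²) = √(52.17² + 43.188²) = √4586.91 = 67.727 km/s.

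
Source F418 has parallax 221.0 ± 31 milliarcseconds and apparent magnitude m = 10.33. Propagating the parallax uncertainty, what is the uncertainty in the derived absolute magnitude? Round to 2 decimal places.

M = m − 5 log₁₀ d + 5 = m + 5 log₁₀ p + 5, so ∂M/∂p = 5/(p ln 10).
σ_M = (5/ln 10) · (σ_p/p) = 2.1715 × 31/221.0 = 2.1715 × 0.14027 = 0.3046.

σ_M = 0.30 mag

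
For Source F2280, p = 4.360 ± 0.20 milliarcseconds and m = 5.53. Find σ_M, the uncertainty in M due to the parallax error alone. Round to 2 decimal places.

σ_M = 0.10 mag

M = m − 5 log₁₀ d + 5 = m + 5 log₁₀ p + 5, so ∂M/∂p = 5/(p ln 10).
σ_M = (5/ln 10) · (σ_p/p) = 2.1715 × 0.20/4.360 = 2.1715 × 0.045872 = 0.099611.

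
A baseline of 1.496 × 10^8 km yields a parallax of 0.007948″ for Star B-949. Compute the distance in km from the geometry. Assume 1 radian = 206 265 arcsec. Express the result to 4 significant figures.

θ = 0.007948″ = 0.007948/206265 = 3.8533 × 10^-8 rad.
d = B/θ = (1.496 × 10^8) / (3.8533 × 10^-8) = 3.8824 × 10^15 km.

3.882 × 10^15 km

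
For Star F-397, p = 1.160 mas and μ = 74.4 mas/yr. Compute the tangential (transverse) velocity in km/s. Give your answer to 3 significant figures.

304 km/s

d = 1/p = 1/0.001160″ = 862.07 pc.
μ = 74.4 mas/yr = 0.0744 ″/yr.
v_t = 4.74 × μ × d = 4.74 × 0.0744 × 862.07 = 304.01 km/s.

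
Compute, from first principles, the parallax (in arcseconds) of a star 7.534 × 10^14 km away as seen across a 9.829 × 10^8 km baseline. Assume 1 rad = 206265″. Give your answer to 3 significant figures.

θ ≈ B/d = (9.829 × 10^8) / (7.534 × 10^14) = 1.3046 × 10^-6 rad.
In arcseconds: 1.3046 × 10^-6 × 206265 = 0.26909″.

0.269 arcsec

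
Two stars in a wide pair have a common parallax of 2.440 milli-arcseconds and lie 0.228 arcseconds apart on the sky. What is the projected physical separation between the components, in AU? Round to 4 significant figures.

93.44 AU

d = 1/p = 1/0.002440″ = 409.84 pc.
At distance d (pc), an angle of θ arcsec spans θ·d AU: s = 0.228 × 409.84 = 93.444 AU.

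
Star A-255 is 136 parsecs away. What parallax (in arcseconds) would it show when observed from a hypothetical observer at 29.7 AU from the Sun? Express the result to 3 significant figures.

0.218 arcsec

p (arcsec) = B (AU) / d (pc).
p = 29.7 / 136 = 0.21838 arcsec.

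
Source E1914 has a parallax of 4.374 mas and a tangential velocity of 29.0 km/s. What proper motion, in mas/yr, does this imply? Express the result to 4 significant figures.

26.76 mas/yr

d = 1/p = 1/0.004374″ = 228.62 pc.
μ = v_t / (4.74 d) = 29.0 / (4.74 × 228.62) = 29.0 / 1083.7 = 0.02676 ″/yr = 26.76 mas/yr.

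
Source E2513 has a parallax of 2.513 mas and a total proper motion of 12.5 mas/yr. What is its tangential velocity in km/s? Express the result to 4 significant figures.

d = 1/p = 1/0.002513″ = 397.93 pc.
μ = 12.5 mas/yr = 0.0125 ″/yr.
v_t = 4.74 × μ × d = 4.74 × 0.0125 × 397.93 = 23.577 km/s.

23.58 km/s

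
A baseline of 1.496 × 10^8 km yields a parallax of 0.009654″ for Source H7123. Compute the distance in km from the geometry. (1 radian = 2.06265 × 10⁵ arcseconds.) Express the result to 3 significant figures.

3.20 × 10^15 km

θ = 0.009654″ = 0.009654/206265 = 4.6804 × 10^-8 rad.
d = B/θ = (1.496 × 10^8) / (4.6804 × 10^-8) = 3.1963 × 10^15 km.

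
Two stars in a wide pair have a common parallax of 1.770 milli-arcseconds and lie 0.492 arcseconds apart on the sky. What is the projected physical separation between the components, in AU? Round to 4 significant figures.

278.0 AU

d = 1/p = 1/0.001770″ = 564.97 pc.
At distance d (pc), an angle of θ arcsec spans θ·d AU: s = 0.492 × 564.97 = 277.97 AU.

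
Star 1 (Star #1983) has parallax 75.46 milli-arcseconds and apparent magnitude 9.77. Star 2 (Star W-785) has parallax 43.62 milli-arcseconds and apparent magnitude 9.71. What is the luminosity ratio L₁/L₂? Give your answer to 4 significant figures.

L₁/L₂ = 0.3162

d₁ = 1/p₁ = 1/0.07546″ = 13.252 pc; d₂ = 1/p₂ = 1/0.04362″ = 22.925 pc.
M₁ = m₁ − 5 log₁₀ d₁ + 5 = 9.77 − 5.6114 + 5 = 9.1586.
M₂ = 9.71 − 6.8015 + 5 = 7.9085.
L₁/L₂ = 10^(0.4(M₂ − M₁)) = 10^(0.4 × (-1.2501)) = 10^(-0.50004) = 0.3162.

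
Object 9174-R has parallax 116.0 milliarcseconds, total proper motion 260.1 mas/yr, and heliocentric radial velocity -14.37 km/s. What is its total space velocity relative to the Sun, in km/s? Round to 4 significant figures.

d = 1/p = 1/0.1160″ = 8.6207 pc.
μ = 260.1 mas/yr = 0.2601 ″/yr.
v_t = 4.740 μ d = 4.740 × 0.2601 × 8.6207 = 10.628 km/s.
v = √(v_r² + v_t²) = √((-14.37)² + 10.628²) = √319.451 = 17.873 km/s.

17.87 km/s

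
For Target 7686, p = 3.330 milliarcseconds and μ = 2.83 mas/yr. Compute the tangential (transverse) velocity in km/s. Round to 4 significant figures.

4.028 km/s

d = 1/p = 1/0.003330″ = 300.3 pc.
μ = 2.83 mas/yr = 0.00283 ″/yr.
v_t = 4.74 × μ × d = 4.74 × 0.00283 × 300.3 = 4.0283 km/s.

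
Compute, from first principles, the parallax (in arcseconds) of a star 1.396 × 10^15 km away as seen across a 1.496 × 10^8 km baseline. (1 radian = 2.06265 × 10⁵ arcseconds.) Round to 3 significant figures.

θ ≈ B/d = (1.496 × 10^8) / (1.396 × 10^15) = 1.0716 × 10^-7 rad.
In arcseconds: 1.0716 × 10^-7 × 206265 = 0.022103″.

0.0221 arcsec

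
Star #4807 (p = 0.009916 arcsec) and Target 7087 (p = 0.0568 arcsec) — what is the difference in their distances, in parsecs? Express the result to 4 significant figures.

d_A = 1/0.009916″ = 100.85 pc; d_B = 1/0.05680″ = 17.606 pc.
|d_B − d_A| = |17.606 − 100.85| = 83.244 pc.

83.24 pc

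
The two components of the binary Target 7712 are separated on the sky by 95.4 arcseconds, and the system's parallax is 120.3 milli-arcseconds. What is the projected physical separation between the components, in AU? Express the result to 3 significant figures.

d = 1/p = 1/0.1203″ = 8.3126 pc.
At distance d (pc), an angle of θ arcsec spans θ·d AU: s = 95.4 × 8.3126 = 793.02 AU.

793 AU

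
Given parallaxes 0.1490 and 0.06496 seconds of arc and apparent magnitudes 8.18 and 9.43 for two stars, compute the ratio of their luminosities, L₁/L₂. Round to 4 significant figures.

d₁ = 1/p₁ = 1/0.1490″ = 6.7114 pc; d₂ = 1/p₂ = 1/0.06496″ = 15.394 pc.
M₁ = m₁ − 5 log₁₀ d₁ + 5 = 8.18 − 4.1341 + 5 = 9.0459.
M₂ = 9.43 − 5.9368 + 5 = 8.4932.
L₁/L₂ = 10^(0.4(M₂ − M₁)) = 10^(0.4 × (-0.5527)) = 10^(-0.22108) = 0.60106.

L₁/L₂ = 0.6011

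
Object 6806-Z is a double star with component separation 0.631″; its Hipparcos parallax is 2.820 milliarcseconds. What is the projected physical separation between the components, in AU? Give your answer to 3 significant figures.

224 AU

d = 1/p = 1/0.002820″ = 354.61 pc.
At distance d (pc), an angle of θ arcsec spans θ·d AU: s = 0.631 × 354.61 = 223.76 AU.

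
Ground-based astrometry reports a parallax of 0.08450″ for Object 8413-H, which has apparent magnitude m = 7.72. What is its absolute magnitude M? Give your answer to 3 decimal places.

M = 7.354

d = 1/p = 1/0.08450″ = 11.834 pc.
m − M = 5 log₁₀(11.834) − 5 = 5.3657 − 5 = 0.3657.
M = m − (m − M) = 7.72 − 0.3657 = 7.354.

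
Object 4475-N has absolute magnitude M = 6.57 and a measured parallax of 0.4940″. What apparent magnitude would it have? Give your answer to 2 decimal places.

d = 1/p = 1/0.4940″ = 2.0243 pc.
m − M = 5 log₁₀ d − 5 = 5 log₁₀(2.0243) − 5 = 1.5314 − 5 = -3.4686.
m = M + (m − M) = 6.57 + (-3.4686) = 3.10.

m = 3.10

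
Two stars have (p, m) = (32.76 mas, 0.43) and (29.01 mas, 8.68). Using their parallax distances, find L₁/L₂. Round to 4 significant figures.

d₁ = 1/p₁ = 1/0.03276″ = 30.525 pc; d₂ = 1/p₂ = 1/0.02901″ = 34.471 pc.
M₁ = m₁ − 5 log₁₀ d₁ + 5 = 0.43 − 7.4233 + 5 = -1.9933.
M₂ = 8.68 − 7.6873 + 5 = 5.9927.
L₁/L₂ = 10^(0.4(M₂ − M₁)) = 10^(0.4 × 7.9860) = 10^3.19440 = 1564.6.

L₁/L₂ = 1565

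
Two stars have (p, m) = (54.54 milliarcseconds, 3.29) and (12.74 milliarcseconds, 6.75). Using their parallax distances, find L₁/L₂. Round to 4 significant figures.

d₁ = 1/p₁ = 1/0.05454″ = 18.335 pc; d₂ = 1/p₂ = 1/0.01274″ = 78.493 pc.
M₁ = m₁ − 5 log₁₀ d₁ + 5 = 3.29 − 6.3164 + 5 = 1.9736.
M₂ = 6.75 − 9.4742 + 5 = 2.2758.
L₁/L₂ = 10^(0.4(M₂ − M₁)) = 10^(0.4 × 0.3022) = 10^0.12088 = 1.3209.

L₁/L₂ = 1.321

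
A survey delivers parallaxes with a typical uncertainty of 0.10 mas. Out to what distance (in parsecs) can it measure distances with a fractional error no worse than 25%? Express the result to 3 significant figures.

σ_d/d = σ_p/p, so the condition is σ_p/p ≤ 0.25, i.e. p ≥ σ_p/0.25.
p_min = 0.10/0.25 = 0.4 mas = 0.0004 arcsec.
d_max = 1/p_min = 1/0.0004 = 2500 pc.

2500 pc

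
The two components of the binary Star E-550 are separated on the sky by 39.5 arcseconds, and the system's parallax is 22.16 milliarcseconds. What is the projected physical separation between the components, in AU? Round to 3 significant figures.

1780 AU

d = 1/p = 1/0.02216″ = 45.126 pc.
At distance d (pc), an angle of θ arcsec spans θ·d AU: s = 39.5 × 45.126 = 1782.5 AU.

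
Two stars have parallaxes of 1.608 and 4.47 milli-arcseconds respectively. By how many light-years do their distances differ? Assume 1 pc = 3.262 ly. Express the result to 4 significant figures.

1299 ly

d_A = 1/0.001608″ = 621.89 pc; d_B = 1/0.004470″ = 223.71 pc.
|d_B − d_A| = |223.71 − 621.89| = 398.18 pc = 398.18 × 3.262 ly = 1298.9 ly.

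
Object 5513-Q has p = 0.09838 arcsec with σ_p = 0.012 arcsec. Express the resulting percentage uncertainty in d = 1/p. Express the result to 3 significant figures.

For d = 1/p, |σ_d/d| = |σ_p/p|.
σ_p/p = 0.012 / 0.09838 = 0.12198 = 12.198%.

12.2%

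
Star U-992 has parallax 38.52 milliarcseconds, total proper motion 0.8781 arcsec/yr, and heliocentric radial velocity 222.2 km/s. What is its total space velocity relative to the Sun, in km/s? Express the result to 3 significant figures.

247 km/s

d = 1/p = 1/0.03852″ = 25.961 pc.
v_t = 4.740 μ d = 4.740 × 0.8781 × 25.961 = 108.05 km/s.
v = √(v_r² + v_t²) = √(222.2² + 108.05²) = √61047.6 = 247.08 km/s.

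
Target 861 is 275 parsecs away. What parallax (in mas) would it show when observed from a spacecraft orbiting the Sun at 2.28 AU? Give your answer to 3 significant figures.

8.29 mas

p (arcsec) = B (AU) / d (pc).
p = 2.28 / 275 = 0.0082909 arcsec = 8.2909 mas.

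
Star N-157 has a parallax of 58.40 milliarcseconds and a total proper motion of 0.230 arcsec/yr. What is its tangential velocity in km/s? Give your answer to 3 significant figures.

d = 1/p = 1/0.05840″ = 17.123 pc.
v_t = 4.74 × μ × d = 4.74 × 0.230 × 17.123 = 18.667 km/s.

18.7 km/s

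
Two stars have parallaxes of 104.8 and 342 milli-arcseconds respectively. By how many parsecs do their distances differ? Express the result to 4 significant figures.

6.618 pc

d_A = 1/0.1048″ = 9.542 pc; d_B = 1/0.3420″ = 2.924 pc.
|d_B − d_A| = |2.924 − 9.542| = 6.618 pc.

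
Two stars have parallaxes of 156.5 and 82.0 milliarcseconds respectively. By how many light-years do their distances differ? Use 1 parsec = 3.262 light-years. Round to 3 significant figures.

d_A = 1/0.1565″ = 6.3898 pc; d_B = 1/0.08200″ = 12.195 pc.
|d_B − d_A| = |12.195 − 6.3898| = 5.8052 pc = 5.8052 × 3.262 ly = 18.937 ly.

18.9 ly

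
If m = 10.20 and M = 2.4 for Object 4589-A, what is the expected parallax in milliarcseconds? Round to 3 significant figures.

2.75 mas

m − M = 10.20 − 2.4 = 7.80.
d = 10^((m−M)/5 + 1) = 10^2.560 = 363.08 pc.
p = 1/d = 1/363.08 = 0.0027542 arcsec = 2.7542 mas.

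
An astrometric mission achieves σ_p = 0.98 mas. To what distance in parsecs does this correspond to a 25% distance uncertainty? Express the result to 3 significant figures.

255 pc

σ_d/d = σ_p/p, so the condition is σ_p/p ≤ 0.25, i.e. p ≥ σ_p/0.25.
p_min = 0.98/0.25 = 3.92 mas = 0.00392 arcsec.
d_max = 1/p_min = 1/0.00392 = 255.1 pc.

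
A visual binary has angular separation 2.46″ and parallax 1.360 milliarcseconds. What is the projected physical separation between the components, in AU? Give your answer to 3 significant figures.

d = 1/p = 1/0.001360″ = 735.29 pc.
At distance d (pc), an angle of θ arcsec spans θ·d AU: s = 2.46 × 735.29 = 1808.8 AU.

1810 AU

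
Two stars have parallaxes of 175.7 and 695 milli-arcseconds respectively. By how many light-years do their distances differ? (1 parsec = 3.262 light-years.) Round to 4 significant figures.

d_A = 1/0.1757″ = 5.6915 pc; d_B = 1/0.6950″ = 1.4388 pc.
|d_B − d_A| = |1.4388 − 5.6915| = 4.2527 pc = 4.2527 × 3.262 ly = 13.872 ly.

13.87 ly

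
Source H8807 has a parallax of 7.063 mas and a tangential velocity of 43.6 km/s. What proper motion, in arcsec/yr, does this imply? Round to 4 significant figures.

0.06497 arcsec/yr

d = 1/p = 1/0.007063″ = 141.58 pc.
μ = v_t / (4.74 d) = 43.6 / (4.74 × 141.58) = 43.6 / 671.09 = 0.064969 ″/yr.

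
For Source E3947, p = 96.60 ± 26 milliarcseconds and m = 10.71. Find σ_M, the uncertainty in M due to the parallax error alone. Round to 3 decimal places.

M = m − 5 log₁₀ d + 5 = m + 5 log₁₀ p + 5, so ∂M/∂p = 5/(p ln 10).
σ_M = (5/ln 10) · (σ_p/p) = 2.1715 × 26/96.60 = 2.1715 × 0.26915 = 0.58446.

σ_M = 0.584 mag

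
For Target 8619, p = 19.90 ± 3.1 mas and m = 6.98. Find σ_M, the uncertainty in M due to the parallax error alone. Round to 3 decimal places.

σ_M = 0.338 mag

M = m − 5 log₁₀ d + 5 = m + 5 log₁₀ p + 5, so ∂M/∂p = 5/(p ln 10).
σ_M = (5/ln 10) · (σ_p/p) = 2.1715 × 3.1/19.90 = 2.1715 × 0.15578 = 0.33828.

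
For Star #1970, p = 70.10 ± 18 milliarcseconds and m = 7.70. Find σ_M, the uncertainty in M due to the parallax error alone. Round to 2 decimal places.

M = m − 5 log₁₀ d + 5 = m + 5 log₁₀ p + 5, so ∂M/∂p = 5/(p ln 10).
σ_M = (5/ln 10) · (σ_p/p) = 2.1715 × 18/70.10 = 2.1715 × 0.25678 = 0.5576.

σ_M = 0.56 mag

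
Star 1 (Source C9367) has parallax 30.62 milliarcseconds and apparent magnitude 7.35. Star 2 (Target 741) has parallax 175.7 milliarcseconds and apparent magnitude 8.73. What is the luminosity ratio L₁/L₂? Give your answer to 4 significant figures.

d₁ = 1/p₁ = 1/0.03062″ = 32.658 pc; d₂ = 1/p₂ = 1/0.1757″ = 5.6915 pc.
M₁ = m₁ − 5 log₁₀ d₁ + 5 = 7.35 − 7.5699 + 5 = 4.7801.
M₂ = 8.73 − 3.7761 + 5 = 9.9539.
L₁/L₂ = 10^(0.4(M₂ − M₁)) = 10^(0.4 × 5.1738) = 10^2.06952 = 117.36.

L₁/L₂ = 117.4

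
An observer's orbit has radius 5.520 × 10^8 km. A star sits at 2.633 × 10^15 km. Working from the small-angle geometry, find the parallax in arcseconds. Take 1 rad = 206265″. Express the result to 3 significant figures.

0.0432 arcsec

θ ≈ B/d = (5.520 × 10^8) / (2.633 × 10^15) = 2.0965 × 10^-7 rad.
In arcseconds: 2.0965 × 10^-7 × 206265 = 0.043243″.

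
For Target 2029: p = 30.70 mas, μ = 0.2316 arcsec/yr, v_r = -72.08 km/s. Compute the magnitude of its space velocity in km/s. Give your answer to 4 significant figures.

80.46 km/s

d = 1/p = 1/0.03070″ = 32.573 pc.
v_t = 4.740 μ d = 4.740 × 0.2316 × 32.573 = 35.758 km/s.
v = √(v_r² + v_t²) = √((-72.08)² + 35.758²) = √6474.16 = 80.462 km/s.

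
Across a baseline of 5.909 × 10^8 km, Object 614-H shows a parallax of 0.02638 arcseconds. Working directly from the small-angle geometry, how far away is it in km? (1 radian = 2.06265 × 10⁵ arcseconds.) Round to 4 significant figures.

θ = 0.02638″ = 0.02638/206265 = 1.2789 × 10^-7 rad.
d = B/θ = (5.909 × 10^8) / (1.2789 × 10^-7) = 4.6204 × 10^15 km.

4.620 × 10^15 km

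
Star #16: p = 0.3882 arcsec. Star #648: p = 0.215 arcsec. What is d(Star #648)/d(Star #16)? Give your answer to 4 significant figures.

1.806

Since d = 1/p, d_B/d_A = p_A/p_B.
= 0.3882 / 0.215 = 1.8056.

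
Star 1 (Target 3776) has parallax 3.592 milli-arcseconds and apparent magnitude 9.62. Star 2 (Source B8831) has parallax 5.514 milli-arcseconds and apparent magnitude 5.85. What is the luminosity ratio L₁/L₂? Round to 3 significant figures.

d₁ = 1/p₁ = 1/0.003592″ = 278.4 pc; d₂ = 1/p₂ = 1/0.005514″ = 181.36 pc.
M₁ = m₁ − 5 log₁₀ d₁ + 5 = 9.62 − 12.2233 + 5 = 2.3967.
M₂ = 5.85 − 11.2927 + 5 = -0.4427.
L₁/L₂ = 10^(0.4(M₂ − M₁)) = 10^(0.4 × (-2.8394)) = 10^(-1.13576) = 0.073154.

L₁/L₂ = 0.0732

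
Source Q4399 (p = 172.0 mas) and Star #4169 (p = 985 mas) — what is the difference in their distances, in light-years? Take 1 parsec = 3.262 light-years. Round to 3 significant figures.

d_A = 1/0.1720″ = 5.814 pc; d_B = 1/0.9850″ = 1.0152 pc.
|d_B − d_A| = |1.0152 − 5.814| = 4.7988 pc = 4.7988 × 3.262 ly = 15.654 ly.

15.7 ly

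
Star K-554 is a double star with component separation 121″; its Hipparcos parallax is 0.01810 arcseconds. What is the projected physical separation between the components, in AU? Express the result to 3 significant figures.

d = 1/p = 1/0.01810″ = 55.249 pc.
At distance d (pc), an angle of θ arcsec spans θ·d AU: s = 121 × 55.249 = 6685.1 AU.

6690 AU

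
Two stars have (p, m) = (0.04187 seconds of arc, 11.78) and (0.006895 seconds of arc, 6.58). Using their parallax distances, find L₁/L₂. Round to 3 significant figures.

L₁/L₂ = 0.000226

d₁ = 1/p₁ = 1/0.04187″ = 23.883 pc; d₂ = 1/p₂ = 1/0.006895″ = 145.03 pc.
M₁ = m₁ − 5 log₁₀ d₁ + 5 = 11.78 − 6.8904 + 5 = 9.8896.
M₂ = 6.58 − 10.8073 + 5 = 0.7727.
L₁/L₂ = 10^(0.4(M₂ − M₁)) = 10^(0.4 × (-9.1169)) = 10^(-3.64676) = 0.00022555.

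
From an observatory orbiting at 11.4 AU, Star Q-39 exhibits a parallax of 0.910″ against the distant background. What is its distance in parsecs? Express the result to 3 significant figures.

12.5 pc

With baseline B (in AU) and parallax p (in arcsec), d = B/p parsecs.
d = 11.4 / 0.910 = 12.527 pc.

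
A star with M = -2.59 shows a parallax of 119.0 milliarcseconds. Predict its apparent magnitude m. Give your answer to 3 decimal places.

d = 1/p = 1/0.1190″ = 8.4034 pc.
m − M = 5 log₁₀ d − 5 = 5 log₁₀(8.4034) − 5 = 4.6223 − 5 = -0.3777.
m = M + (m − M) = -2.59 + (-0.3777) = -2.968.

m = -2.968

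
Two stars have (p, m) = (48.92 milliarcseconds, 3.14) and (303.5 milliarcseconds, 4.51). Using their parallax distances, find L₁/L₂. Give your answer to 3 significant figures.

L₁/L₂ = 136

d₁ = 1/p₁ = 1/0.04892″ = 20.442 pc; d₂ = 1/p₂ = 1/0.3035″ = 3.2949 pc.
M₁ = m₁ − 5 log₁₀ d₁ + 5 = 3.14 − 6.5526 + 5 = 1.5874.
M₂ = 4.51 − 2.5892 + 5 = 6.9208.
L₁/L₂ = 10^(0.4(M₂ − M₁)) = 10^(0.4 × 5.3334) = 10^2.13336 = 135.94.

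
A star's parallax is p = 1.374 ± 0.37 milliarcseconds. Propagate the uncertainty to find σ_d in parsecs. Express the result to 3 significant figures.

d = 1/p, so σ_d = σ_p / p².
σ_d = 0.000370 / (0.001374)² = 0.000370 / 0.0000018879 = 195.98 pc.

196 pc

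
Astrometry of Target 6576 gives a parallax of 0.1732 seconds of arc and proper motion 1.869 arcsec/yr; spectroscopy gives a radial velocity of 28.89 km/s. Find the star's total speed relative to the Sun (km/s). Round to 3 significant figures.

d = 1/p = 1/0.1732″ = 5.7737 pc.
v_t = 4.740 μ d = 4.740 × 1.869 × 5.7737 = 51.15 km/s.
v = √(v_r² + v_t²) = √(28.89² + 51.15²) = √3450.95 = 58.745 km/s.

58.7 km/s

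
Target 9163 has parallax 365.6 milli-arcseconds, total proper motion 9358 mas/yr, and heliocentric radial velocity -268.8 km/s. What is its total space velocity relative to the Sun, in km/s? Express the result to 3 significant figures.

295 km/s

d = 1/p = 1/0.3656″ = 2.7352 pc.
μ = 9358 mas/yr = 9.358 ″/yr.
v_t = 4.740 μ d = 4.740 × 9.358 × 2.7352 = 121.33 km/s.
v = √(v_r² + v_t²) = √((-268.8)² + 121.33²) = √86974.4 = 294.91 km/s.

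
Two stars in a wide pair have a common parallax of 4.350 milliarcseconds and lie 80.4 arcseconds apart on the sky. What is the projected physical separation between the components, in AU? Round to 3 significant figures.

d = 1/p = 1/0.004350″ = 229.89 pc.
At distance d (pc), an angle of θ arcsec spans θ·d AU: s = 80.4 × 229.89 = 18483 AU.

18500 AU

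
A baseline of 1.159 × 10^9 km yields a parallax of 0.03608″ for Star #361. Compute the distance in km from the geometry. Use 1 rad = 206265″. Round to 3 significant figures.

6.63 × 10^15 km

θ = 0.03608″ = 0.03608/206265 = 1.7492 × 10^-7 rad.
d = B/θ = (1.159 × 10^9) / (1.7492 × 10^-7) = 6.6259 × 10^15 km.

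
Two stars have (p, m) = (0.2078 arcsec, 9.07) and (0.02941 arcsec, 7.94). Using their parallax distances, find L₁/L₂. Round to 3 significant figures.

d₁ = 1/p₁ = 1/0.2078″ = 4.8123 pc; d₂ = 1/p₂ = 1/0.02941″ = 34.002 pc.
M₁ = m₁ − 5 log₁₀ d₁ + 5 = 9.07 − 3.4118 + 5 = 10.6582.
M₂ = 7.94 − 7.6575 + 5 = 5.2825.
L₁/L₂ = 10^(0.4(M₂ − M₁)) = 10^(0.4 × (-5.3757)) = 10^(-2.15028) = 0.0070749.

L₁/L₂ = 0.00707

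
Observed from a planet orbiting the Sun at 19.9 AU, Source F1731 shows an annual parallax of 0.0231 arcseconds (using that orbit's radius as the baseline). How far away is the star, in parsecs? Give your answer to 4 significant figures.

861.5 pc

With baseline B (in AU) and parallax p (in arcsec), d = B/p parsecs.
d = 19.9 / 0.0231 = 861.47 pc.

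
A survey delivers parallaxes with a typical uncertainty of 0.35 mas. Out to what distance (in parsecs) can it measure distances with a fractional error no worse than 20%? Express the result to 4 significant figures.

571.4 pc

σ_d/d = σ_p/p, so the condition is σ_p/p ≤ 0.20, i.e. p ≥ σ_p/0.20.
p_min = 0.35/0.20 = 1.75 mas = 0.00175 arcsec.
d_max = 1/p_min = 1/0.00175 = 571.43 pc.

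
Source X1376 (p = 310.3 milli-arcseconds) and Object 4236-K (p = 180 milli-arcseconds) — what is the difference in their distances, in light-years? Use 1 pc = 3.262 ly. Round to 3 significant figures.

7.61 ly

d_A = 1/0.3103″ = 3.2227 pc; d_B = 1/0.1800″ = 5.5556 pc.
|d_B − d_A| = |5.5556 − 3.2227| = 2.3329 pc = 2.3329 × 3.262 ly = 7.6099 ly.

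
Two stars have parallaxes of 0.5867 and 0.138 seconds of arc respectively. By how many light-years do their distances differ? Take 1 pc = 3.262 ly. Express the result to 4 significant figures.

18.08 ly

d_A = 1/0.5867″ = 1.7044 pc; d_B = 1/0.1380″ = 7.2464 pc.
|d_B − d_A| = |7.2464 − 1.7044| = 5.542 pc = 5.542 × 3.262 ly = 18.078 ly.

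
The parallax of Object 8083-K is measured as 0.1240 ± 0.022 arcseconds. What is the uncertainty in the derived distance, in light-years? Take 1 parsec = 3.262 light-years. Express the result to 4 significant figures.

d = 1/p, so σ_d = σ_p / p².
σ_d = 0.0220 / (0.1240)² = 0.0220 / 0.015376 = 1.4308 pc = 1.4308 × 3.262 ly = 4.6673 ly.

4.667 ly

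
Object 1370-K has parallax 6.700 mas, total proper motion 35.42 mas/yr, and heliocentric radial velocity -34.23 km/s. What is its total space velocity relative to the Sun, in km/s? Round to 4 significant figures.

42.42 km/s

d = 1/p = 1/0.006700″ = 149.25 pc.
μ = 35.42 mas/yr = 0.03542 ″/yr.
v_t = 4.740 μ d = 4.740 × 0.03542 × 149.25 = 25.058 km/s.
v = √(v_r² + v_t²) = √((-34.23)² + 25.058²) = √1799.6 = 42.422 km/s.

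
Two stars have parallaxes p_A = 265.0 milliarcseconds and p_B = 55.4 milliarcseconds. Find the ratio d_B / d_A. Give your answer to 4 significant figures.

4.783

Since d = 1/p, d_B/d_A = p_A/p_B.
= 265.0 / 55.4 = 4.7834.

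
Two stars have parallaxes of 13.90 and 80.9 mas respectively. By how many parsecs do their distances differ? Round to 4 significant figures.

59.58 pc

d_A = 1/0.01390″ = 71.942 pc; d_B = 1/0.08090″ = 12.361 pc.
|d_B − d_A| = |12.361 − 71.942| = 59.581 pc.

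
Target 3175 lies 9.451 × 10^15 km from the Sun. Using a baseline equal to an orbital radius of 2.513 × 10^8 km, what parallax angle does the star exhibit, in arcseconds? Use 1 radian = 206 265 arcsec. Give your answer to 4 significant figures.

θ ≈ B/d = (2.513 × 10^8) / (9.451 × 10^15) = 2.6590 × 10^-8 rad.
In arcseconds: 2.6590 × 10^-8 × 206265 = 0.0054846″.

0.005485 arcsec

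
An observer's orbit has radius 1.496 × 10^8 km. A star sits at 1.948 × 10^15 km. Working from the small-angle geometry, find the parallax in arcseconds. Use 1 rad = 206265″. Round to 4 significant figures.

0.01584 arcsec

θ ≈ B/d = (1.496 × 10^8) / (1.948 × 10^15) = 7.6797 × 10^-8 rad.
In arcseconds: 7.6797 × 10^-8 × 206265 = 0.015841″.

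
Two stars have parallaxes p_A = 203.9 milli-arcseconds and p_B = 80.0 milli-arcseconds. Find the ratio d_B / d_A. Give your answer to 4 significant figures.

Since d = 1/p, d_B/d_A = p_A/p_B.
= 203.9 / 80.0 = 2.5488.

2.549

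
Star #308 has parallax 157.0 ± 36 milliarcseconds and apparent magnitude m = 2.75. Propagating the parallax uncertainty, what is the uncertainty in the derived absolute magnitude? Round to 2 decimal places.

σ_M = 0.50 mag

M = m − 5 log₁₀ d + 5 = m + 5 log₁₀ p + 5, so ∂M/∂p = 5/(p ln 10).
σ_M = (5/ln 10) · (σ_p/p) = 2.1715 × 36/157.0 = 2.1715 × 0.2293 = 0.49792.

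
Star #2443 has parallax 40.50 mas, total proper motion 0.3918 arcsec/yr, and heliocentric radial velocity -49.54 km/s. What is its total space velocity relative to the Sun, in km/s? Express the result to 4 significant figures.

d = 1/p = 1/0.04050″ = 24.691 pc.
v_t = 4.740 μ d = 4.740 × 0.3918 × 24.691 = 45.854 km/s.
v = √(v_r² + v_t²) = √((-49.54)² + 45.854²) = √4556.8 = 67.504 km/s.

67.50 km/s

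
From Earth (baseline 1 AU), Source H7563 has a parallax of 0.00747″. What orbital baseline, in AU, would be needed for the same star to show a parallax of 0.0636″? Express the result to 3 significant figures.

Parallax scales linearly with baseline: p ∝ B, so B = p_target / p_Earth × 1 AU.
B = 0.0636 / 0.00747 = 8.5141 AU.

8.51 AU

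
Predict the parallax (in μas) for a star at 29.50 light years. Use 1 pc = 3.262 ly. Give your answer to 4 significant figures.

d = 29.50 ly ÷ 3.262 = 9.0435 pc.
p = 1/d = 1/9.0435 = 0.11058 arcsec.
= 0.11058 × 10⁶ = 1.1058 × 10^5 μas.

110600 μas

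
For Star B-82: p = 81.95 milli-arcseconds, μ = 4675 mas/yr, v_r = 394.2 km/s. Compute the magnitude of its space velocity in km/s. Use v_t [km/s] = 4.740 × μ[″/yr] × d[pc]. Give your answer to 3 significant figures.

478 km/s

d = 1/p = 1/0.08195″ = 12.203 pc.
μ = 4675 mas/yr = 4.675 ″/yr.
v_t = 4.740 μ d = 4.740 × 4.675 × 12.203 = 270.41 km/s.
v = √(v_r² + v_t²) = √(394.2² + 270.41²) = √228515 = 478.03 km/s.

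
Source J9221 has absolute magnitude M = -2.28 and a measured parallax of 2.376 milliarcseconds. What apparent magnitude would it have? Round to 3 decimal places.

d = 1/p = 1/0.002376″ = 420.88 pc.
m − M = 5 log₁₀ d − 5 = 5 log₁₀(420.88) − 5 = 13.1208 − 5 = 8.1208.
m = M + (m − M) = -2.28 + 8.1208 = 5.841.

m = 5.841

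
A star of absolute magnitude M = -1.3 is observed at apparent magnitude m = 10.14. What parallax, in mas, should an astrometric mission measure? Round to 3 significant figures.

0.515 mas

m − M = 10.14 − (-1.3) = 11.44.
d = 10^((m−M)/5 + 1) = 10^3.288 = 1940.9 pc.
p = 1/d = 1/1940.9 = 0.00051522 arcsec = 0.51522 mas.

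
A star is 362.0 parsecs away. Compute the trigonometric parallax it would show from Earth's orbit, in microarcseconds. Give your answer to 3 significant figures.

p = 1/d = 1/362 = 0.0027624 arcsec.
= 0.0027624 × 10⁶ = 2762.4 μas.

2760 μas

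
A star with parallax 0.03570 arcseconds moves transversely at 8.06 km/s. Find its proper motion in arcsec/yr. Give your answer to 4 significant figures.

d = 1/p = 1/0.03570″ = 28.011 pc.
μ = v_t / (4.74 d) = 8.06 / (4.74 × 28.011) = 8.06 / 132.77 = 0.060706 ″/yr.

0.06071 arcsec/yr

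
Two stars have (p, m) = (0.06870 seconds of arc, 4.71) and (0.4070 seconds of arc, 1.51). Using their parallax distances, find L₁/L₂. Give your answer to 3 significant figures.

d₁ = 1/p₁ = 1/0.06870″ = 14.556 pc; d₂ = 1/p₂ = 1/0.4070″ = 2.457 pc.
M₁ = m₁ − 5 log₁₀ d₁ + 5 = 4.71 − 5.8152 + 5 = 3.8948.
M₂ = 1.51 − 1.9520 + 5 = 4.5580.
L₁/L₂ = 10^(0.4(M₂ − M₁)) = 10^(0.4 × 0.6632) = 10^0.26528 = 1.842.

L₁/L₂ = 1.84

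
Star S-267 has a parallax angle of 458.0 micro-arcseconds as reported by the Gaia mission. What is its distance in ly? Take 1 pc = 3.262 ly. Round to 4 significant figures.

7122 ly

p = 458.0 micro-arcseconds = 0.0004580 arcsec.
d = 1/p = 1/0.0004580 = 2183.4 pc.
In light-years: 2183.4 × 3.262 = 7122.3 ly.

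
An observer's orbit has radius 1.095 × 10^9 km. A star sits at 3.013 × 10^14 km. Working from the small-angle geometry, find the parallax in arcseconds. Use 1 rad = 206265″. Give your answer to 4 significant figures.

θ ≈ B/d = (1.095 × 10^9) / (3.013 × 10^14) = 3.6343 × 10^-6 rad.
In arcseconds: 3.6343 × 10^-6 × 206265 = 0.74963″.

0.7496 arcsec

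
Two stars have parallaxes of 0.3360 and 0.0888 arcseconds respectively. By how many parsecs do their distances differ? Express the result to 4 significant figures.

8.285 pc

d_A = 1/0.3360″ = 2.9762 pc; d_B = 1/0.08880″ = 11.261 pc.
|d_B − d_A| = |11.261 − 2.9762| = 8.2848 pc.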